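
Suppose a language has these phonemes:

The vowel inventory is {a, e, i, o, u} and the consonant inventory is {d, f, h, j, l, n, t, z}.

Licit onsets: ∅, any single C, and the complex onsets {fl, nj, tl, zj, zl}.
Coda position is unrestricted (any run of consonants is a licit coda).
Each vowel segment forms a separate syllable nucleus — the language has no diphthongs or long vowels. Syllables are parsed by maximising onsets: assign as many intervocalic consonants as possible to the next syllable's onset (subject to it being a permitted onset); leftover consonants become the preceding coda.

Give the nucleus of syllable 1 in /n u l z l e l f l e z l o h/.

Vowels present: u, e, e, o; each is a nucleus, giving 4 syllables.
The first nucleus (vowel 1 from the left) is /u/.

u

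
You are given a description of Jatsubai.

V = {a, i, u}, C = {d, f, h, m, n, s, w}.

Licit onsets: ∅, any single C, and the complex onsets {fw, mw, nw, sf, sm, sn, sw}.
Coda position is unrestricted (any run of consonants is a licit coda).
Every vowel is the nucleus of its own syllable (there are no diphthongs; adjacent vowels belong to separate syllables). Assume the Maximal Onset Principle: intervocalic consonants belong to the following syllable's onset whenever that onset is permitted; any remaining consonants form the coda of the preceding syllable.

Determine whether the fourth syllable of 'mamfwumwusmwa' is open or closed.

open

The vowels are a, u, u, a — 4 nuclei, so 4 syllables.
Between /a/ (V1) and /u/ (V2): cluster /mfw/ — the longest permitted-onset suffix is /fw/; onset = /fw/, preceding coda = /m/.
Between /u/ (V2) and /u/ (V3): cluster /mw/ — /mw/ is itself a permitted onset, so the whole cluster goes right; preceding coda = ∅.
Between /u/ (V3) and /a/ (V4): /smw/ — longest licit onset from the right is /mw/, leaving /s/ as coda.
Putting it together: mam.fwu.mwus.mwa.
Syllable 4 is /mwa/; it ends in its nucleus with no coda, so it is open.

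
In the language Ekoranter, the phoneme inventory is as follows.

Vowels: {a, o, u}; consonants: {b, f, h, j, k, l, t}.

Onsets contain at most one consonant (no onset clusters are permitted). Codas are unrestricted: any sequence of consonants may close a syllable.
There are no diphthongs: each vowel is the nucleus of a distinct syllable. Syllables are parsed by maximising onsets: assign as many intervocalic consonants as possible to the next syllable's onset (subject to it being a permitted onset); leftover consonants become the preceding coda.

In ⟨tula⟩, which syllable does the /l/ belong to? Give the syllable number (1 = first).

2

Nuclei (vowels): u, a → 2 syllables.
V1 /u/ – V2 /a/: /l/ is a single consonant, so it becomes the next onset.
Result: tu.la.
The /l/ is in the onset of syllable 2 (/la/).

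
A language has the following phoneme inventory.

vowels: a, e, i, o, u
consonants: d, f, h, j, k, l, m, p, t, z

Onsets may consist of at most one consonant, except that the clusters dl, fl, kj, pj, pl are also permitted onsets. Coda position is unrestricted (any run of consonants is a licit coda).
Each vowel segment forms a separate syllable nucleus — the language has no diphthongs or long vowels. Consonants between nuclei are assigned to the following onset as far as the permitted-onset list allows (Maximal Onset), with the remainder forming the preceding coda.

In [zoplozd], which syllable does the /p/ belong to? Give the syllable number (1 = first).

The vowels are o, o — 2 nuclei, so 2 syllables.
V1 /o/ – V2 /o/: /pl/ — entire cluster is a permitted onset → onset /pl/, coda ∅.
So the parse is zo.plozd.
The /p/ is in the onset of syllable 2 (/plozd/).

2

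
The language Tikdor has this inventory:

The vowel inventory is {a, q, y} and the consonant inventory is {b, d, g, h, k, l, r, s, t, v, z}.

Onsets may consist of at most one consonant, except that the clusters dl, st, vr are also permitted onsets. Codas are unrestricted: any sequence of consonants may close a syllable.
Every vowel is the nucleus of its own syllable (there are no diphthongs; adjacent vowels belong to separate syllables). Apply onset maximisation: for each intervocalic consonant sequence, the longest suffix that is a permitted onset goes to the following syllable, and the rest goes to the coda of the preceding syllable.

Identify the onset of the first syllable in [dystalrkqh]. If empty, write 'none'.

d

Nuclei (vowels): y, a, q → 3 syllables.
σ1/σ2 boundary: /st/ — entire cluster is a permitted onset → onset /st/, coda ∅.
σ2/σ3 boundary: /lrk/; trying suffixes from longest down, /k/ is the first permitted one, so coda /lr/ | onset /k/.
So the parse is dy.stalr.kqh.
Syllable 1 is /dy/: onset /d/, nucleus /y/, coda ∅.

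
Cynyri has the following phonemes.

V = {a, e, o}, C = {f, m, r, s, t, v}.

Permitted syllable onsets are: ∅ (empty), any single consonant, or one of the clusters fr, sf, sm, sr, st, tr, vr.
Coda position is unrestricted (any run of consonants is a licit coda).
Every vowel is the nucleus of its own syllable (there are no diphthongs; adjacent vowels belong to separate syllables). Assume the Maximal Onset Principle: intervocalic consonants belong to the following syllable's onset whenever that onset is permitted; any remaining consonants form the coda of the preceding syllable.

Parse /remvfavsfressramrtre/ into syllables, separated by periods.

remv.favs.fres.sramr.tre

Vowels present: e, a, e, a, e; each is a nucleus, giving 5 syllables.
σ1/σ2 boundary: cluster /mvf/ — the longest permitted-onset suffix is /f/; onset = /f/, preceding coda = /mv/.
σ2/σ3 boundary: /vsfr/; trying suffixes from longest down, /fr/ is the first permitted one, so coda /vs/ | onset /fr/.
σ3/σ4 boundary: cluster /ssr/ — the longest permitted-onset suffix is /sr/; onset = /sr/, preceding coda = /s/.
σ4/σ5 boundary: /mrtr/; trying suffixes from longest down, /tr/ is the first permitted one, so coda /mr/ | onset /tr/.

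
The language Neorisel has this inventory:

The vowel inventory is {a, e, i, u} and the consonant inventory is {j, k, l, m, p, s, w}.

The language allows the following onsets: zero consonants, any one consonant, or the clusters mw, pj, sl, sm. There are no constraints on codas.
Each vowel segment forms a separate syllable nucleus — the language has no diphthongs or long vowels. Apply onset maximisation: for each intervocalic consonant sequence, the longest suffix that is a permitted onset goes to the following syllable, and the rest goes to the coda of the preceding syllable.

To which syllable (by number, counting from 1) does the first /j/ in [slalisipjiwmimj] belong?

Nuclei (vowels): a, i, i, i, i → 5 syllables.
Between /a/ (V1) and /i/ (V2): /l/ → onset of the next syllable (single consonants are always licit onsets).
Between /i/ (V2) and /i/ (V3): just /s/ — single C goes to the following onset.
Between /i/ (V3) and /i/ (V4): /pj/ is a licit onset in full, so it all attaches to the next syllable.
Between /i/ (V4) and /i/ (V5): cluster /wm/ — the longest permitted-onset suffix is /m/; onset = /m/, preceding coda = /w/.
So the parse is sla.li.si.pjiw.mimj.
The first /j/ is in the onset of syllable 4 (/pjiw/).

4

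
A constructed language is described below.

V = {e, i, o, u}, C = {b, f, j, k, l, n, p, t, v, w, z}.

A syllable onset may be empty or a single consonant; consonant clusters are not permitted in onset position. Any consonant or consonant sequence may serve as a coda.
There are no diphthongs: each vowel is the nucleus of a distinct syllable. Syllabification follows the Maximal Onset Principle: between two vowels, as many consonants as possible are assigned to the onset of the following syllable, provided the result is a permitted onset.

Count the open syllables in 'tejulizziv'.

The vowels are e, u, i, i — 4 nuclei, so 4 syllables.
σ1/σ2 boundary: just /j/ — single C goes to the following onset.
σ2/σ3 boundary: /l/ is a single consonant, so it becomes the next onset.
σ3/σ4 boundary: cluster /zz/ — the longest permitted-onset suffix is /z/; onset = /z/, preceding coda = /z/.
So the parse is te.ju.liz.ziv.
Classifying each syllable: /te/ (open), /ju/ (open), /liz/ (closed), /ziv/ (closed).
Open syllables: 2.

2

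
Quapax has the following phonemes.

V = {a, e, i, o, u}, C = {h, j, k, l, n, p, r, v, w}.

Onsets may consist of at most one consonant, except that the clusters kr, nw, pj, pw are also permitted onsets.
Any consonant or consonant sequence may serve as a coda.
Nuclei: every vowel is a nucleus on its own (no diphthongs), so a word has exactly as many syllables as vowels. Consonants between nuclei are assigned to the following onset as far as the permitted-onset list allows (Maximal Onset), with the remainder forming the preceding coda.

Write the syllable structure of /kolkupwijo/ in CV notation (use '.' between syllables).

CVC.CV.CCV.CV

The vowels are o, u, i, o — 4 nuclei, so 4 syllables.
σ1/σ2 boundary: /lk/ splits as /l/ + /k/ (/k/ is the longest suffix that is a licit onset).
σ2/σ3 boundary: /pw/ — entire cluster is a permitted onset → onset /pw/, coda ∅.
σ3/σ4 boundary: /j/ → onset of the next syllable (single consonants are always licit onsets).
Syllabification: kol.ku.pwi.jo.
Mapping each syllable to C/V: /kol/ → CVC, /ku/ → CV, /pwi/ → CCV, /jo/ → CV.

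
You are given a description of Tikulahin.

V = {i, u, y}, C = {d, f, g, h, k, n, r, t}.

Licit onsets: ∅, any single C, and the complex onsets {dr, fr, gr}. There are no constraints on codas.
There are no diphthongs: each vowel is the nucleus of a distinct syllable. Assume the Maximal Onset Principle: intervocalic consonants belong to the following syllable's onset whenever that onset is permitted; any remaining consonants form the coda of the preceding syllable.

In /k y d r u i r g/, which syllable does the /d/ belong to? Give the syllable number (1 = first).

2

The vowels are y, u, i — 3 nuclei, so 3 syllables.
σ1/σ2 boundary: /dr/ — entire cluster is a permitted onset → onset /dr/, coda ∅.
σ2/σ3 boundary: hiatus — the boundary sits between the two vowels.
So the parse is ky.dru.irg.
The /d/ is in the onset of syllable 2 (/dru/).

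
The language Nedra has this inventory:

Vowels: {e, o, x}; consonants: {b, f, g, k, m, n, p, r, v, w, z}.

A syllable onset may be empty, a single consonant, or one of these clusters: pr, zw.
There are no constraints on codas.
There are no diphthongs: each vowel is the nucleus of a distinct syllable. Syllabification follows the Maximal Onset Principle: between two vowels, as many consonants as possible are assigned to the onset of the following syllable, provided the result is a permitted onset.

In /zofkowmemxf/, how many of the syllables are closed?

Nuclei (vowels): o, o, e, x → 4 syllables.
Between /o/ (V1) and /o/ (V2): /fk/ splits as /f/ + /k/ (/k/ is the longest suffix that is a licit onset).
Between /o/ (V2) and /e/ (V3): /wm/; trying suffixes from longest down, /m/ is the first permitted one, so coda /w/ | onset /m/.
Between /e/ (V3) and /x/ (V4): just /m/ — single C goes to the following onset.
So the parse is zof.kow.me.mxf.
Classifying each syllable: /zof/ (closed), /kow/ (closed), /me/ (open), /mxf/ (closed).
Closed syllables: 3.

3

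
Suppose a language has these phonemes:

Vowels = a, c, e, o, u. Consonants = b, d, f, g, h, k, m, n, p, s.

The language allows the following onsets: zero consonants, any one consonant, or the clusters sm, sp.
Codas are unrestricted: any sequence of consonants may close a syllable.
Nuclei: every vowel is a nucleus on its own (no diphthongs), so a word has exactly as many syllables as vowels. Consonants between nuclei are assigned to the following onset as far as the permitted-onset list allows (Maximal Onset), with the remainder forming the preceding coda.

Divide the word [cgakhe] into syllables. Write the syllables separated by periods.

Nuclei (vowels): c, a, e → 3 syllables.
σ1/σ2 boundary: /g/ is a single consonant, so it becomes the next onset.
σ2/σ3 boundary: /kh/; trying suffixes from longest down, /h/ is the first permitted one, so coda /k/ | onset /h/.

c.gak.he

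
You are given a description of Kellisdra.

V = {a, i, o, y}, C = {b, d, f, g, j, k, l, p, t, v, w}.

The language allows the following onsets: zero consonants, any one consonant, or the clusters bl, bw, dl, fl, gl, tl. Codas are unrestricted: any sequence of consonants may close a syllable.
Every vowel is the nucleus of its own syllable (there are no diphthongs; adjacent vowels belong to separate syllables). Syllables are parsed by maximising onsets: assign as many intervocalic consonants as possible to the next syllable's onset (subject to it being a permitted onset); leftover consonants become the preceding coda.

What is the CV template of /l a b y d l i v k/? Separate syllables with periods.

CV.CV.CCVCC

Vowels present: a, y, i; each is a nucleus, giving 3 syllables.
/a…y/ gap (V1→V2): /b/ → onset of the next syllable (single consonants are always licit onsets).
/y…i/ gap (V2→V3): cluster /dl/ — /dl/ is itself a permitted onset, so the whole cluster goes right; preceding coda = ∅.
Putting it together: la.by.dlivk.
Mapping each syllable to C/V: /la/ → CV, /by/ → CV, /dlivk/ → CCVCC.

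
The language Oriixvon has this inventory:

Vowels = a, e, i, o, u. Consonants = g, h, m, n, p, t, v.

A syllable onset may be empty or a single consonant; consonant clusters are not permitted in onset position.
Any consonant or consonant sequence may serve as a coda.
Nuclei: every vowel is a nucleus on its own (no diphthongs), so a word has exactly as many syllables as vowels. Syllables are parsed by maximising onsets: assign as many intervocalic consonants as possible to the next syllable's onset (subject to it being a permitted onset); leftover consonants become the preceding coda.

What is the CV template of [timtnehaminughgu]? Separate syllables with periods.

The vowels are i, e, a, i, u, u — 6 nuclei, so 6 syllables.
σ1/σ2 boundary: cluster /mtn/ — the longest permitted-onset suffix is /n/; onset = /n/, preceding coda = /mt/.
σ2/σ3 boundary: /h/ is a single consonant, so it becomes the next onset.
σ3/σ4 boundary: just /m/ — single C goes to the following onset.
σ4/σ5 boundary: /n/ → onset of the next syllable (single consonants are always licit onsets).
σ5/σ6 boundary: /ghg/ splits as /gh/ + /g/ (/g/ is the longest suffix that is a licit onset).
Syllabification: timt.ne.ha.mi.nugh.gu.
Mapping each syllable to C/V: /timt/ → CVCC, /ne/ → CV, /ha/ → CV, /mi/ → CV, /nugh/ → CVCC, /gu/ → CV.

CVCC.CV.CV.CV.CVCC.CV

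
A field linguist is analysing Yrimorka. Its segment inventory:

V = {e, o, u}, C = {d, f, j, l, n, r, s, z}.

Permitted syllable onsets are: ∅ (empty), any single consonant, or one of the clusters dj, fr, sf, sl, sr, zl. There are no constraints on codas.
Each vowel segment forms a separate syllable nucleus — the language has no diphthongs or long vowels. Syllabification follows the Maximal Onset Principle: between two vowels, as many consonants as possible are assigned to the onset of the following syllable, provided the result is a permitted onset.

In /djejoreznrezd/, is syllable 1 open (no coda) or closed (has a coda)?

open

Nuclei (vowels): e, o, e, e → 4 syllables.
/e…o/ gap (V1→V2): /j/ is a single consonant, so it becomes the next onset.
/o…e/ gap (V2→V3): /r/ → onset of the next syllable (single consonants are always licit onsets).
/e…e/ gap (V3→V4): cluster /znr/ — the longest permitted-onset suffix is /r/; onset = /r/, preceding coda = /zn/.
Syllabification: dje.jo.rezn.rezd.
Syllable 1 is /dje/; it ends in its nucleus with no coda, so it is open.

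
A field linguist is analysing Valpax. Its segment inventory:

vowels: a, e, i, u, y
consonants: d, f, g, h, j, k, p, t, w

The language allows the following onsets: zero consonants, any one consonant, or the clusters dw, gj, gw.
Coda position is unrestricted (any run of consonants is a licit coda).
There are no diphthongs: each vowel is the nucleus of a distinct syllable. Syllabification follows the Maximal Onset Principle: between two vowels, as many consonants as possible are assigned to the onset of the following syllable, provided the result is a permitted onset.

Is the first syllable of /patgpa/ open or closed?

closed

Nuclei (vowels): a, a → 2 syllables.
/a…a/ gap (V1→V2): /tgp/ splits as /tg/ + /p/ (/p/ is the longest suffix that is a licit onset).
Syllabification: patg.pa.
Syllable 1 is /patg/ with coda /tg/, so it is closed.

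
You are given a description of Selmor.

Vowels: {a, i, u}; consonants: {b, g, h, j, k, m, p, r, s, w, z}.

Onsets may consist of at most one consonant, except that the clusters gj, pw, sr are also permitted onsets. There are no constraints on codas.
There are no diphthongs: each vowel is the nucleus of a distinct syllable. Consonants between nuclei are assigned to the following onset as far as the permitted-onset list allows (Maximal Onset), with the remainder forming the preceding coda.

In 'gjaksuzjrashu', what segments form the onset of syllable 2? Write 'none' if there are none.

s

The vowels are a, u, a, u — 4 nuclei, so 4 syllables.
Between /a/ (V1) and /u/ (V2): /ks/; trying suffixes from longest down, /s/ is the first permitted one, so coda /k/ | onset /s/.
Between /u/ (V2) and /a/ (V3): cluster /zjr/ — the longest permitted-onset suffix is /r/; onset = /r/, preceding coda = /zj/.
Between /a/ (V3) and /u/ (V4): cluster /sh/ — the longest permitted-onset suffix is /h/; onset = /h/, preceding coda = /s/.
Putting it together: gjak.suzj.ras.hu.
Syllable 2 is /suzj/: onset /s/, nucleus /u/, coda /zj/.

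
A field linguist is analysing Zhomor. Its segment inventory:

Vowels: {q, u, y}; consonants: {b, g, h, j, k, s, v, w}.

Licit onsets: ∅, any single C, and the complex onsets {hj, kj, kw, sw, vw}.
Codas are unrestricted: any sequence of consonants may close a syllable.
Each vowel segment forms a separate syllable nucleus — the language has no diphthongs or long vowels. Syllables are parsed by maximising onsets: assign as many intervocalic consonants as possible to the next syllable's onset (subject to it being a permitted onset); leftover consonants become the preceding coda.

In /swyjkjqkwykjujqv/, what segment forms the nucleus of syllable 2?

q

Vowels present: y, q, y, u, q; each is a nucleus, giving 5 syllables.
The second nucleus (vowel 2 from the left) is /q/.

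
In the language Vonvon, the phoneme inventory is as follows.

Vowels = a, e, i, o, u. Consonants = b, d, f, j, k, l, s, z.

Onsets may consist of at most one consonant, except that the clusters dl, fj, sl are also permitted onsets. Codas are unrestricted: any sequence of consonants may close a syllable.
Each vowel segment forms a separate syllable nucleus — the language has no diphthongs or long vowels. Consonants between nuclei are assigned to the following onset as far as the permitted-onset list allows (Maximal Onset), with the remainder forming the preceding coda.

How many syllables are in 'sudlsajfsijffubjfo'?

Vowels present: u, a, i, u, o; each is a nucleus, giving 5 syllables.

5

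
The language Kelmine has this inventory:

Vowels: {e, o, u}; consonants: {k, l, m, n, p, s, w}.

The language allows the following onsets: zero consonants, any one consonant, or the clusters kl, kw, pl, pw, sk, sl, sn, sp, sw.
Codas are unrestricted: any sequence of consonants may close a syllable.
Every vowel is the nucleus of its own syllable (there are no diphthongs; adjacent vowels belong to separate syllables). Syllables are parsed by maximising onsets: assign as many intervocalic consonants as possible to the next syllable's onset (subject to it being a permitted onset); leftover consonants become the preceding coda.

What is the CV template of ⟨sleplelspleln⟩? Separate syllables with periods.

Vowels present: e, e, e; each is a nucleus, giving 3 syllables.
V1 /e/ – V2 /e/: cluster /pl/ — /pl/ is itself a permitted onset, so the whole cluster goes right; preceding coda = ∅.
V2 /e/ – V3 /e/: /lspl/; trying suffixes from longest down, /pl/ is the first permitted one, so coda /ls/ | onset /pl/.
So the parse is sle.plels.pleln.
Mapping each syllable to C/V: /sle/ → CCV, /plels/ → CCVCC, /pleln/ → CCVCC.

CCV.CCVCC.CCVCC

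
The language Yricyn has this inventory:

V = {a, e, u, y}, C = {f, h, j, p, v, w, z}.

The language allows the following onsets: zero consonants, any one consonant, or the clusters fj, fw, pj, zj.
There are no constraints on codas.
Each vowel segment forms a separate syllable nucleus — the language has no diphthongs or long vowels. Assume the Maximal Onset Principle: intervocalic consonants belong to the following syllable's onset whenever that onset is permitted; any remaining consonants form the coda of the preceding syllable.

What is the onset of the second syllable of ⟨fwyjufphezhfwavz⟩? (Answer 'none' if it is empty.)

The vowels are y, u, e, a — 4 nuclei, so 4 syllables.
σ1/σ2 boundary: /j/ is a single consonant, so it becomes the next onset.
σ2/σ3 boundary: /fph/; trying suffixes from longest down, /h/ is the first permitted one, so coda /fp/ | onset /h/.
σ3/σ4 boundary: /zhfw/; trying suffixes from longest down, /fw/ is the first permitted one, so coda /zh/ | onset /fw/.
Syllabification: fwy.jufp.hezh.fwavz.
Syllable 2 is /jufp/: onset /j/, nucleus /u/, coda /fp/.

j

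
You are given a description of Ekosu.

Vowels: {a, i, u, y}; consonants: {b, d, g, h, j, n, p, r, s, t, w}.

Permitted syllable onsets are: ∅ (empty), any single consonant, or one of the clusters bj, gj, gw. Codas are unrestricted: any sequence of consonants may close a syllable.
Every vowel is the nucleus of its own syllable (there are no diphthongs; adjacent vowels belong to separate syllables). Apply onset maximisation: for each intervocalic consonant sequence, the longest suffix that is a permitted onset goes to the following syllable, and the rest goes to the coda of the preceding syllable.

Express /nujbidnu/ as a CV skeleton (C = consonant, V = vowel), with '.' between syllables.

CVC.CVC.CV

Nuclei (vowels): u, i, u → 3 syllables.
σ1/σ2 boundary: /jb/; trying suffixes from longest down, /b/ is the first permitted one, so coda /j/ | onset /b/.
σ2/σ3 boundary: /dn/; trying suffixes from longest down, /n/ is the first permitted one, so coda /d/ | onset /n/.
Result: nuj.bid.nu.
Mapping each syllable to C/V: /nuj/ → CVC, /bid/ → CVC, /nu/ → CV.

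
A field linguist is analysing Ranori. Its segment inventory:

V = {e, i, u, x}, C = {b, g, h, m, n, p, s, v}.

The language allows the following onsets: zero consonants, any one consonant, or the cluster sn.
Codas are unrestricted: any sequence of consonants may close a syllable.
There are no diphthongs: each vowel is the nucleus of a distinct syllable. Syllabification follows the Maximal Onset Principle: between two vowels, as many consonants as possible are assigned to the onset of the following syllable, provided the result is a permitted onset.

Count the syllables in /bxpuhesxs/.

4

Nuclei (vowels): x, u, e, x → 4 syllables.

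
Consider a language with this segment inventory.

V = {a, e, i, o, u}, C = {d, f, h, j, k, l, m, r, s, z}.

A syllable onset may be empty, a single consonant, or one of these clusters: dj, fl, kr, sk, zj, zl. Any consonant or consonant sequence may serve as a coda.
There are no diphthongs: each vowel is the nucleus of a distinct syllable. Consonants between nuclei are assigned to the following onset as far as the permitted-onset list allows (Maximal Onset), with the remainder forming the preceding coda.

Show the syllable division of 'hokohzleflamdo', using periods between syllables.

ho.koh.zle.flam.do

Vowels present: o, o, e, a, o; each is a nucleus, giving 5 syllables.
Between /o/ (V1) and /o/ (V2): /k/ → onset of the next syllable (single consonants are always licit onsets).
Between /o/ (V2) and /e/ (V3): cluster /hzl/ — the longest permitted-onset suffix is /zl/; onset = /zl/, preceding coda = /h/.
Between /e/ (V3) and /a/ (V4): /fl/ — entire cluster is a permitted onset → onset /fl/, coda ∅.
Between /a/ (V4) and /o/ (V5): /md/ — longest licit onset from the right is /d/, leaving /m/ as coda.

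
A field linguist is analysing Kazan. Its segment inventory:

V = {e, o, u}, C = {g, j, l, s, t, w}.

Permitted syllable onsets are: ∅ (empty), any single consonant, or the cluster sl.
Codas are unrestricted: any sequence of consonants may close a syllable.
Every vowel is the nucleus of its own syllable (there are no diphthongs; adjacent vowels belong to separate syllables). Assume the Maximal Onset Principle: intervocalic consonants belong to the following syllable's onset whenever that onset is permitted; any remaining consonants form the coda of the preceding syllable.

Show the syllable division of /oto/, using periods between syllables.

Nuclei (vowels): o, o → 2 syllables.
σ1/σ2 boundary: /t/ is a single consonant, so it becomes the next onset.

o.to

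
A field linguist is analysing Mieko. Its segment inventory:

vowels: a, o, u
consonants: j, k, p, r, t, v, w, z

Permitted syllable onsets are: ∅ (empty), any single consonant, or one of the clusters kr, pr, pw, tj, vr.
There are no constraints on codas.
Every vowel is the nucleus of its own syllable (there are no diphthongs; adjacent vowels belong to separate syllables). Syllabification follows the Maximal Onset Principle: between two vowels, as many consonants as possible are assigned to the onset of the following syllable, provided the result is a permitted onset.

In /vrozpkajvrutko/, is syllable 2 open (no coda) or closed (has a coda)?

closed

The vowels are o, a, u, o — 4 nuclei, so 4 syllables.
σ1/σ2 boundary: cluster /zpk/ — the longest permitted-onset suffix is /k/; onset = /k/, preceding coda = /zp/.
σ2/σ3 boundary: /jvr/; trying suffixes from longest down, /vr/ is the first permitted one, so coda /j/ | onset /vr/.
σ3/σ4 boundary: /tk/ — longest licit onset from the right is /k/, leaving /t/ as coda.
So the parse is vrozp.kaj.vrut.ko.
Syllable 2 is /kaj/ with coda /j/, so it is closed.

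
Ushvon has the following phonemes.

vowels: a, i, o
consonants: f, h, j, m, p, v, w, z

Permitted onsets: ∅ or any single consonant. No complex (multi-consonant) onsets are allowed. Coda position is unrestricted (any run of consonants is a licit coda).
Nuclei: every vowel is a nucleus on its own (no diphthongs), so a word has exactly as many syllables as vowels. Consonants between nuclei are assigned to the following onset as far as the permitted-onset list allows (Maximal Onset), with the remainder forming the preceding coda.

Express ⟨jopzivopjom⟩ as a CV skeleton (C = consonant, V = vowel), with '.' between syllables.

CVC.CV.CVC.CVC

The vowels are o, i, o, o — 4 nuclei, so 4 syllables.
Between /o/ (V1) and /i/ (V2): cluster /pz/ — the longest permitted-onset suffix is /z/; onset = /z/, preceding coda = /p/.
Between /i/ (V2) and /o/ (V3): /v/ is a single consonant, so it becomes the next onset.
Between /o/ (V3) and /o/ (V4): /pj/ splits as /p/ + /j/ (/j/ is the longest suffix that is a licit onset).
So the parse is jop.zi.vop.jom.
Mapping each syllable to C/V: /jop/ → CVC, /zi/ → CV, /vop/ → CVC, /jom/ → CVC.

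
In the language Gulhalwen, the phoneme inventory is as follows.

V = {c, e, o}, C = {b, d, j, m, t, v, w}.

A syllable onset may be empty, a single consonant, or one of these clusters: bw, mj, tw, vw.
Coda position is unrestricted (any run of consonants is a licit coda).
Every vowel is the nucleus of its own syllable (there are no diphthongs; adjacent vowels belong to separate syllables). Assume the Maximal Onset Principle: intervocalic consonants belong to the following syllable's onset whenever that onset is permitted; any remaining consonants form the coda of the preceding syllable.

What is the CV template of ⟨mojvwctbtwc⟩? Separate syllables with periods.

Nuclei (vowels): o, c, c → 3 syllables.
V1 /o/ – V2 /c/: /jvw/ splits as /j/ + /vw/ (/vw/ is the longest suffix that is a licit onset).
V2 /c/ – V3 /c/: cluster /tbtw/ — the longest permitted-onset suffix is /tw/; onset = /tw/, preceding coda = /tb/.
So the parse is moj.vwctb.twc.
Mapping each syllable to C/V: /moj/ → CVC, /vwctb/ → CCVCC, /twc/ → CCV.

CVC.CCVCC.CCV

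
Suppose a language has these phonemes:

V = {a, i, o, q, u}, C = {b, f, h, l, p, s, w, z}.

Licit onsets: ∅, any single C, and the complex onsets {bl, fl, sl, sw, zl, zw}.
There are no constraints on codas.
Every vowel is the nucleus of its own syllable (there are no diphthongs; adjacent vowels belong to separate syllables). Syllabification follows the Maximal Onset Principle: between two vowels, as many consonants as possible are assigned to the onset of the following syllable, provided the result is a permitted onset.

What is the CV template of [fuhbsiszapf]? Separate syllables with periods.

The vowels are u, i, a — 3 nuclei, so 3 syllables.
σ1/σ2 boundary: cluster /hbs/ — the longest permitted-onset suffix is /s/; onset = /s/, preceding coda = /hb/.
σ2/σ3 boundary: cluster /sz/ — the longest permitted-onset suffix is /z/; onset = /z/, preceding coda = /s/.
Result: fuhb.sis.zapf.
Mapping each syllable to C/V: /fuhb/ → CVCC, /sis/ → CVC, /zapf/ → CVCC.

CVCC.CVC.CVCC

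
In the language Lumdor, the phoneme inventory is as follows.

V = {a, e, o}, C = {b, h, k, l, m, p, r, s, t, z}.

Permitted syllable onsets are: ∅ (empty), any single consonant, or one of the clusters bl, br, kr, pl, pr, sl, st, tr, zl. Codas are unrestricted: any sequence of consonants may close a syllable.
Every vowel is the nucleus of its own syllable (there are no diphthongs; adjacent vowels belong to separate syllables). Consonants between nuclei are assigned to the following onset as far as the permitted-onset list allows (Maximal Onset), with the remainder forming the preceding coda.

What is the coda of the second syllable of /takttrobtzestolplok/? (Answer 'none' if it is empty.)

bt

Nuclei (vowels): a, o, e, o, o → 5 syllables.
Between /a/ (V1) and /o/ (V2): cluster /kttr/ — the longest permitted-onset suffix is /tr/; onset = /tr/, preceding coda = /kt/.
Between /o/ (V2) and /e/ (V3): cluster /btz/ — the longest permitted-onset suffix is /z/; onset = /z/, preceding coda = /bt/.
Between /e/ (V3) and /o/ (V4): /st/ is a licit onset in full, so it all attaches to the next syllable.
Between /o/ (V4) and /o/ (V5): /lpl/ splits as /l/ + /pl/ (/pl/ is the longest suffix that is a licit onset).
Syllabification: takt.trobt.ze.stol.plok.
Syllable 2 is /trobt/: onset /tr/, nucleus /o/, coda /bt/.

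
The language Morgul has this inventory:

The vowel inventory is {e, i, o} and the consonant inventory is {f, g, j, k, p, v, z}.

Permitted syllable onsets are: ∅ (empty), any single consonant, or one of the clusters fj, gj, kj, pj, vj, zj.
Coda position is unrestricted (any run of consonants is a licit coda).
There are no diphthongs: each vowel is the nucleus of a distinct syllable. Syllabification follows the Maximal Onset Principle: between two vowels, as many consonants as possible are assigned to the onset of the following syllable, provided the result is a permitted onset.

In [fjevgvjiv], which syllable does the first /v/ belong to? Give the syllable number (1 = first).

1

Vowels present: e, i; each is a nucleus, giving 2 syllables.
V1 /e/ – V2 /i/: /vgvj/; trying suffixes from longest down, /vj/ is the first permitted one, so coda /vg/ | onset /vj/.
Putting it together: fjevg.vjiv.
The first /v/ is in the coda of syllable 1 (/fjevg/).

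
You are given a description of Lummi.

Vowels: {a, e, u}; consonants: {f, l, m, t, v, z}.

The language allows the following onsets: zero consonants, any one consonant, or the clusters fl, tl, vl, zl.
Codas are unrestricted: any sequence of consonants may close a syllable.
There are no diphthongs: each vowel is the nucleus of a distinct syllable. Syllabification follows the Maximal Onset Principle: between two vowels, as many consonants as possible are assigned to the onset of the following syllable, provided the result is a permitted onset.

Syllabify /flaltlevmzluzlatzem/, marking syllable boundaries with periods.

Vowels present: a, e, u, a, e; each is a nucleus, giving 5 syllables.
/a…e/ gap (V1→V2): /ltl/; trying suffixes from longest down, /tl/ is the first permitted one, so coda /l/ | onset /tl/.
/e…u/ gap (V2→V3): /vmzl/ — longest licit onset from the right is /zl/, leaving /vm/ as coda.
/u…a/ gap (V3→V4): /zl/ is a licit onset in full, so it all attaches to the next syllable.
/a…e/ gap (V4→V5): /tz/ — longest licit onset from the right is /z/, leaving /t/ as coda.

flal.tlevm.zlu.zlat.zem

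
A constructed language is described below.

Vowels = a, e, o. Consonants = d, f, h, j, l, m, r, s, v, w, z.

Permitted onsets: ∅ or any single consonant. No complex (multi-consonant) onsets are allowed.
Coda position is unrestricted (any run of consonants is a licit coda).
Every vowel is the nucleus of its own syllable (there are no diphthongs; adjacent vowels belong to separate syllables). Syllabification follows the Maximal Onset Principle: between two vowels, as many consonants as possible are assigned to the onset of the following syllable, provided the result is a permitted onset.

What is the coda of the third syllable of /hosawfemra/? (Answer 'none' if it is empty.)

m

Vowels present: o, a, e, a; each is a nucleus, giving 4 syllables.
Between /o/ (V1) and /a/ (V2): /s/ is a single consonant, so it becomes the next onset.
Between /a/ (V2) and /e/ (V3): /wf/ splits as /w/ + /f/ (/f/ is the longest suffix that is a licit onset).
Between /e/ (V3) and /a/ (V4): cluster /mr/ — the longest permitted-onset suffix is /r/; onset = /r/, preceding coda = /m/.
Syllabification: ho.saw.fem.ra.
Syllable 3 is /fem/: onset /f/, nucleus /e/, coda /m/.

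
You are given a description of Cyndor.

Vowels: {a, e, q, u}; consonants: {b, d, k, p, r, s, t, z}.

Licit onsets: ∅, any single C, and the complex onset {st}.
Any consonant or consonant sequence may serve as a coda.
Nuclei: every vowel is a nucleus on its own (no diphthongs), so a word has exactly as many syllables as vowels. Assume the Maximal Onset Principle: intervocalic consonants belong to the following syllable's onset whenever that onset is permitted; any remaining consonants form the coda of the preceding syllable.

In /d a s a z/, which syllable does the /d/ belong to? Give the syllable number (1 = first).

1

Vowels present: a, a; each is a nucleus, giving 2 syllables.
σ1/σ2 boundary: just /s/ — single C goes to the following onset.
So the parse is da.saz.
The /d/ is in the onset of syllable 1 (/da/).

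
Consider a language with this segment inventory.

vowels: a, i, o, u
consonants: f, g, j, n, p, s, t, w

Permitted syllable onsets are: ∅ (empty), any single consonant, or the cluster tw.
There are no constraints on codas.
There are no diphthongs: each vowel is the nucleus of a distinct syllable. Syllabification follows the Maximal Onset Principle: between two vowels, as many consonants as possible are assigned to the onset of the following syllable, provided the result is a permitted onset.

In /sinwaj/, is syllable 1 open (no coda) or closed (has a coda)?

Nuclei (vowels): i, a → 2 syllables.
/i…a/ gap (V1→V2): /nw/ splits as /n/ + /w/ (/w/ is the longest suffix that is a licit onset).
So the parse is sin.waj.
Syllable 1 is /sin/ with coda /n/, so it is closed.

closed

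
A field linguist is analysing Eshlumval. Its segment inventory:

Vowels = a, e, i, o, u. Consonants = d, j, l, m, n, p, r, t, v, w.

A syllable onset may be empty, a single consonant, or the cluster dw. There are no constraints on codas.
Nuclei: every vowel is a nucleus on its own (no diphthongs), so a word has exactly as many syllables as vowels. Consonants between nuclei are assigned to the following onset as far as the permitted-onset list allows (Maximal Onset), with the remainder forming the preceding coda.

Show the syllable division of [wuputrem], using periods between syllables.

The vowels are u, u, e — 3 nuclei, so 3 syllables.
V1 /u/ – V2 /u/: /p/ → onset of the next syllable (single consonants are always licit onsets).
V2 /u/ – V3 /e/: /tr/ splits as /t/ + /r/ (/r/ is the longest suffix that is a licit onset).

wu.put.rem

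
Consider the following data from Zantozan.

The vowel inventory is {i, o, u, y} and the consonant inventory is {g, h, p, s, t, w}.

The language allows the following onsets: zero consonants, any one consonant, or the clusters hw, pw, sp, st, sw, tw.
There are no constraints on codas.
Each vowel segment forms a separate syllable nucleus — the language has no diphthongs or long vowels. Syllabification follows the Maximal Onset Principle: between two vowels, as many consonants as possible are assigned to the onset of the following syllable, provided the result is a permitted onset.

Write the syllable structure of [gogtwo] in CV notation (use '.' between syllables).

Nuclei (vowels): o, o → 2 syllables.
Between /o/ (V1) and /o/ (V2): cluster /gtw/ — the longest permitted-onset suffix is /tw/; onset = /tw/, preceding coda = /g/.
Result: gog.two.
Mapping each syllable to C/V: /gog/ → CVC, /two/ → CCV.

CVC.CCV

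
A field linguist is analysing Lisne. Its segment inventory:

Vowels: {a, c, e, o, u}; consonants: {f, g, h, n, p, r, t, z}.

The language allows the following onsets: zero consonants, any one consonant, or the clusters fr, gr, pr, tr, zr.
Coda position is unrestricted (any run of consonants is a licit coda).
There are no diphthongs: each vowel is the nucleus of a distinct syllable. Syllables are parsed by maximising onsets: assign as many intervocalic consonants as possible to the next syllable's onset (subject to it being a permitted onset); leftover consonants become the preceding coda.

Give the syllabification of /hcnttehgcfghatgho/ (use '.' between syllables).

Vowels present: c, e, c, a, o; each is a nucleus, giving 5 syllables.
σ1/σ2 boundary: /ntt/; trying suffixes from longest down, /t/ is the first permitted one, so coda /nt/ | onset /t/.
σ2/σ3 boundary: /hg/ — longest licit onset from the right is /g/, leaving /h/ as coda.
σ3/σ4 boundary: /fgh/; trying suffixes from longest down, /h/ is the first permitted one, so coda /fg/ | onset /h/.
σ4/σ5 boundary: /tgh/; trying suffixes from longest down, /h/ is the first permitted one, so coda /tg/ | onset /h/.

hcnt.teh.gcfg.hatg.ho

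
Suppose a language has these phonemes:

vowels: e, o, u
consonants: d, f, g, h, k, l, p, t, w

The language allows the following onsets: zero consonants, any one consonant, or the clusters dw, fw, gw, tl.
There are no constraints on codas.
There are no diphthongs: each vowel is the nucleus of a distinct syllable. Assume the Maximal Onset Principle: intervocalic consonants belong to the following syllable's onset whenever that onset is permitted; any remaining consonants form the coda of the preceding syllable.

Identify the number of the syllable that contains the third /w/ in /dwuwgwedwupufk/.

2

Nuclei (vowels): u, e, u, u → 4 syllables.
Between /u/ (V1) and /e/ (V2): /wgw/ — longest licit onset from the right is /gw/, leaving /w/ as coda.
Between /e/ (V2) and /u/ (V3): cluster /dw/ — /dw/ is itself a permitted onset, so the whole cluster goes right; preceding coda = ∅.
Between /u/ (V3) and /u/ (V4): /p/ → onset of the next syllable (single consonants are always licit onsets).
Result: dwuw.gwe.dwu.pufk.
The third /w/ is in the onset of syllable 2 (/gwe/).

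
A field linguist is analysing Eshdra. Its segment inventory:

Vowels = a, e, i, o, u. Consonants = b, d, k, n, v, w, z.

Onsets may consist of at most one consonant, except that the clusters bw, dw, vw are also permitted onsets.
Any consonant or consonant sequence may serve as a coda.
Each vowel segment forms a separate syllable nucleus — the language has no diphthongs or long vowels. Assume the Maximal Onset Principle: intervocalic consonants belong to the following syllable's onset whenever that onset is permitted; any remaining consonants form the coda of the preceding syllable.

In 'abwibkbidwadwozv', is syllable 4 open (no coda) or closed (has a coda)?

Nuclei (vowels): a, i, i, a, o → 5 syllables.
Between /a/ (V1) and /i/ (V2): /bw/ — entire cluster is a permitted onset → onset /bw/, coda ∅.
Between /i/ (V2) and /i/ (V3): /bkb/; trying suffixes from longest down, /b/ is the first permitted one, so coda /bk/ | onset /b/.
Between /i/ (V3) and /a/ (V4): /dw/ is a licit onset in full, so it all attaches to the next syllable.
Between /a/ (V4) and /o/ (V5): cluster /dw/ — /dw/ is itself a permitted onset, so the whole cluster goes right; preceding coda = ∅.
Result: a.bwibk.bi.dwa.dwozv.
Syllable 4 is /dwa/; it ends in its nucleus with no coda, so it is open.

open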